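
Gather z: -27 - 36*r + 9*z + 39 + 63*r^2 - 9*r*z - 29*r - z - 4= 63*r^2 - 65*r + z*(8 - 9*r) + 8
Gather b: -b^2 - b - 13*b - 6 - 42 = -b^2 - 14*b - 48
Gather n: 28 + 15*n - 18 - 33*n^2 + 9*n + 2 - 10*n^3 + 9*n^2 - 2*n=-10*n^3 - 24*n^2 + 22*n + 12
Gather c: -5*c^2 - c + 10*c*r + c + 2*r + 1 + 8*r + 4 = -5*c^2 + 10*c*r + 10*r + 5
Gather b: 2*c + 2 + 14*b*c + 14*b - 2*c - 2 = b*(14*c + 14)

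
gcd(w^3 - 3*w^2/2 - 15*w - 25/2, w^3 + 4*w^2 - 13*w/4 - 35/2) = w + 5/2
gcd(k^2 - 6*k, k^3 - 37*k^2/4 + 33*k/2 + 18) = k - 6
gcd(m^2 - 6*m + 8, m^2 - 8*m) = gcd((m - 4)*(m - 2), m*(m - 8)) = 1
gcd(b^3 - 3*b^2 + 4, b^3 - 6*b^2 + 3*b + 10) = b^2 - b - 2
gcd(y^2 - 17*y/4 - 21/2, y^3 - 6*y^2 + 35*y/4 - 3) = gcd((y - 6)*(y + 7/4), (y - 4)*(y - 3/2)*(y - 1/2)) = 1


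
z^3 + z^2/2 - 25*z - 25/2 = (z - 5)*(z + 1/2)*(z + 5)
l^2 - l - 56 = (l - 8)*(l + 7)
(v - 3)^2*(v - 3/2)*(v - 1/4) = v^4 - 31*v^3/4 + 159*v^2/8 - 18*v + 27/8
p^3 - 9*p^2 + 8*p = p*(p - 8)*(p - 1)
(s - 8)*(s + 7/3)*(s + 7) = s^3 + 4*s^2/3 - 175*s/3 - 392/3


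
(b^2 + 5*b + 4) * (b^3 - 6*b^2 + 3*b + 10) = b^5 - b^4 - 23*b^3 + b^2 + 62*b + 40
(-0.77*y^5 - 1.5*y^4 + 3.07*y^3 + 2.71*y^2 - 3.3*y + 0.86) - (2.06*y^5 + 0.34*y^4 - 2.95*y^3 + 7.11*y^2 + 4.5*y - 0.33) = -2.83*y^5 - 1.84*y^4 + 6.02*y^3 - 4.4*y^2 - 7.8*y + 1.19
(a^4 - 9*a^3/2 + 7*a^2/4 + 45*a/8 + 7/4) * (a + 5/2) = a^5 - 2*a^4 - 19*a^3/2 + 10*a^2 + 253*a/16 + 35/8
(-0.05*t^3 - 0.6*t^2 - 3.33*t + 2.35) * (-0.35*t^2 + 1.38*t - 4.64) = 0.0175*t^5 + 0.141*t^4 + 0.5695*t^3 - 2.6339*t^2 + 18.6942*t - 10.904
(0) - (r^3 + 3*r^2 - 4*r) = -r^3 - 3*r^2 + 4*r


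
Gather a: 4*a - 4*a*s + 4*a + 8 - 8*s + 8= a*(8 - 4*s) - 8*s + 16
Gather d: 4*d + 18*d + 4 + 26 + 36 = 22*d + 66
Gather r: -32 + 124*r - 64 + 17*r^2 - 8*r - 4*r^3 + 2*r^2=-4*r^3 + 19*r^2 + 116*r - 96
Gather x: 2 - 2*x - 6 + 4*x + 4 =2*x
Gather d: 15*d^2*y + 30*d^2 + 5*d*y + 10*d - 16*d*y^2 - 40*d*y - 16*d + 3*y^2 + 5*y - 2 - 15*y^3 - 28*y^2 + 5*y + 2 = d^2*(15*y + 30) + d*(-16*y^2 - 35*y - 6) - 15*y^3 - 25*y^2 + 10*y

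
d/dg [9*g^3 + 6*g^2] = 3*g*(9*g + 4)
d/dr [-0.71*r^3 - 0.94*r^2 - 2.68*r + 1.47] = -2.13*r^2 - 1.88*r - 2.68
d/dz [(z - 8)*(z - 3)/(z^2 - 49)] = (11*z^2 - 146*z + 539)/(z^4 - 98*z^2 + 2401)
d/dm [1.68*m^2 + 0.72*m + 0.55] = 3.36*m + 0.72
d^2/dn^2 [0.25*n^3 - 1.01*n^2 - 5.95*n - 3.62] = 1.5*n - 2.02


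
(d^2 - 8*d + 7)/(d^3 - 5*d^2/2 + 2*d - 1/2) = 2*(d - 7)/(2*d^2 - 3*d + 1)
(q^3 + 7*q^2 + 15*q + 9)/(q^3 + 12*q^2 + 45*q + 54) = (q + 1)/(q + 6)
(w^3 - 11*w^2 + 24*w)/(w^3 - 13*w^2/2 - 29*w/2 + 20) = 2*w*(w - 3)/(2*w^2 + 3*w - 5)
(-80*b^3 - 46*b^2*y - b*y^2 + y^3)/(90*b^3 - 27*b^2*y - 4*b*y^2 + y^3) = (-16*b^2 - 6*b*y + y^2)/(18*b^2 - 9*b*y + y^2)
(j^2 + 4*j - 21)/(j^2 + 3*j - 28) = (j - 3)/(j - 4)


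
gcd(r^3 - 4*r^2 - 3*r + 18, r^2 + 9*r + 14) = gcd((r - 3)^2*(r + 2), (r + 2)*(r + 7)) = r + 2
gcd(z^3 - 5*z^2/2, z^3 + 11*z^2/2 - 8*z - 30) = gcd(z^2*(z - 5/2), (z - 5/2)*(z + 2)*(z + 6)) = z - 5/2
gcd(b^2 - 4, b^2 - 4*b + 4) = b - 2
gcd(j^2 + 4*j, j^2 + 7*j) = j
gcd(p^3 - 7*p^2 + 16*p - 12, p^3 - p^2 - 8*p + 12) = p^2 - 4*p + 4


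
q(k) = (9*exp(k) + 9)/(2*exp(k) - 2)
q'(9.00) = 0.00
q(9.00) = 4.50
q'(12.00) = 0.00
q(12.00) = 4.50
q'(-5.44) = -0.04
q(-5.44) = -4.54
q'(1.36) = -4.18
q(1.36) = 7.61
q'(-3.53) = -0.28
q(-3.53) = -4.77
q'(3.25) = -0.38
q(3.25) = 4.86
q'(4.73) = -0.08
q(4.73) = 4.58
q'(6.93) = -0.01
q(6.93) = 4.51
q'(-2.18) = -1.29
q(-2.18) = -5.65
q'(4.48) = -0.10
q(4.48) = 4.60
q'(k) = 9*exp(k)/(2*exp(k) - 2) - 2*(9*exp(k) + 9)*exp(k)/(2*exp(k) - 2)^2 = -9/(4*sinh(k/2)^2)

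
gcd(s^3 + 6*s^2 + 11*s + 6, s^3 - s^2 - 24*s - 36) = s^2 + 5*s + 6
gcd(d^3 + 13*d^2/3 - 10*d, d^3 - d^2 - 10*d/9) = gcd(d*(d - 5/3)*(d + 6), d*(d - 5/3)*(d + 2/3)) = d^2 - 5*d/3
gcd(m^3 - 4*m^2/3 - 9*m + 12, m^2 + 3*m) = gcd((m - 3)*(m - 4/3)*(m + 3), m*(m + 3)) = m + 3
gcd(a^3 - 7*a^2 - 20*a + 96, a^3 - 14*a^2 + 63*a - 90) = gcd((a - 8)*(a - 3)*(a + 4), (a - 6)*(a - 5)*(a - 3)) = a - 3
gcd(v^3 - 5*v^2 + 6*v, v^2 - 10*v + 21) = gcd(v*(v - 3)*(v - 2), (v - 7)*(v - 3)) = v - 3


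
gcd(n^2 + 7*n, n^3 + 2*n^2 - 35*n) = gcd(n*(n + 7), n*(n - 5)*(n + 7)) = n^2 + 7*n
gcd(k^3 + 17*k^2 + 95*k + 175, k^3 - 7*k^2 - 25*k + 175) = k + 5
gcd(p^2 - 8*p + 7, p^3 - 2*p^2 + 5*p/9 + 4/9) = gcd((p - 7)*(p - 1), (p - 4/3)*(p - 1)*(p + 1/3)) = p - 1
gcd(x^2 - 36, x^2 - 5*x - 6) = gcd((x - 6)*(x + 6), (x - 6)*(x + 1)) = x - 6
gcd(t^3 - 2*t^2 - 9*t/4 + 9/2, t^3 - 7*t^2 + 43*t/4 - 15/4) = t - 3/2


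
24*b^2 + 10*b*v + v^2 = (4*b + v)*(6*b + v)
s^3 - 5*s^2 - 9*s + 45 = (s - 5)*(s - 3)*(s + 3)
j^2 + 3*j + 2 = (j + 1)*(j + 2)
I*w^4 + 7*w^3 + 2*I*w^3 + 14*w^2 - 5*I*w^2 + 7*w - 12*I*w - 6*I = (w + 1)^2*(w - 6*I)*(I*w + 1)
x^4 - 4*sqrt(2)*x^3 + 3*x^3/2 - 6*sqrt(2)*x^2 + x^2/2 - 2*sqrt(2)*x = x*(x - 4*sqrt(2))*(sqrt(2)*x/2 + sqrt(2)/2)*(sqrt(2)*x + sqrt(2)/2)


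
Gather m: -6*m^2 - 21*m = -6*m^2 - 21*m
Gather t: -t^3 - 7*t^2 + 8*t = -t^3 - 7*t^2 + 8*t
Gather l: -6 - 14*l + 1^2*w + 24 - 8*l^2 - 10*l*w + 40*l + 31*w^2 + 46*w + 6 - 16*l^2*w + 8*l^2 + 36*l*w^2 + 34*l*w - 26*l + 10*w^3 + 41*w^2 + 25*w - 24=-16*l^2*w + l*(36*w^2 + 24*w) + 10*w^3 + 72*w^2 + 72*w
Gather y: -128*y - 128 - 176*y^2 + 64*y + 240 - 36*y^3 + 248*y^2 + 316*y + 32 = -36*y^3 + 72*y^2 + 252*y + 144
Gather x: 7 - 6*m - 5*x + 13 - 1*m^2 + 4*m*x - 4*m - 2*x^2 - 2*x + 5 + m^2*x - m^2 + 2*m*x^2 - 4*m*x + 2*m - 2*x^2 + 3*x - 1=-2*m^2 - 8*m + x^2*(2*m - 4) + x*(m^2 - 4) + 24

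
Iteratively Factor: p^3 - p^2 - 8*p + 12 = (p - 2)*(p^2 + p - 6) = (p - 2)^2*(p + 3)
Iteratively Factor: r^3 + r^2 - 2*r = (r - 1)*(r^2 + 2*r) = (r - 1)*(r + 2)*(r)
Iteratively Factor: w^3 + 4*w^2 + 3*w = (w + 3)*(w^2 + w) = w*(w + 3)*(w + 1)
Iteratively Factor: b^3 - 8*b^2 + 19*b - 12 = (b - 4)*(b^2 - 4*b + 3) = (b - 4)*(b - 3)*(b - 1)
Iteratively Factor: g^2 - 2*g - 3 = (g + 1)*(g - 3)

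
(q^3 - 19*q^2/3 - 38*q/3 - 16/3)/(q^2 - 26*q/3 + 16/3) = (3*q^2 + 5*q + 2)/(3*q - 2)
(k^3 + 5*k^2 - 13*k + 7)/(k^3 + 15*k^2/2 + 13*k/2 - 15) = 2*(k^2 + 6*k - 7)/(2*k^2 + 17*k + 30)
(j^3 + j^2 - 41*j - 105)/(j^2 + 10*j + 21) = (j^2 - 2*j - 35)/(j + 7)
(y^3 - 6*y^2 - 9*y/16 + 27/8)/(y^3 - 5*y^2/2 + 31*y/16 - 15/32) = 2*(4*y^2 - 21*y - 18)/(8*y^2 - 14*y + 5)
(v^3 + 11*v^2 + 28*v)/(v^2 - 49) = v*(v + 4)/(v - 7)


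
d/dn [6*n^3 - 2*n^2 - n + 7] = 18*n^2 - 4*n - 1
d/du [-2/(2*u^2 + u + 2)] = 2*(4*u + 1)/(2*u^2 + u + 2)^2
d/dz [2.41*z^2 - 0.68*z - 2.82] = 4.82*z - 0.68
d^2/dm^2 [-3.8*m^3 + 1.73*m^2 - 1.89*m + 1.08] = 3.46 - 22.8*m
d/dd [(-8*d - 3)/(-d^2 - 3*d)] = (-8*d^2 - 6*d - 9)/(d^2*(d^2 + 6*d + 9))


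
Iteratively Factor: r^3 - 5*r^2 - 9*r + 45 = (r - 5)*(r^2 - 9) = (r - 5)*(r + 3)*(r - 3)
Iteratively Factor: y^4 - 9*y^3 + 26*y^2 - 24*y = (y - 3)*(y^3 - 6*y^2 + 8*y) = (y - 3)*(y - 2)*(y^2 - 4*y) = (y - 4)*(y - 3)*(y - 2)*(y)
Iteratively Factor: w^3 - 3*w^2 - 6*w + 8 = (w - 4)*(w^2 + w - 2) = (w - 4)*(w - 1)*(w + 2)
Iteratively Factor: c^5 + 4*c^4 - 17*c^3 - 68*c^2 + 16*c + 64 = (c - 1)*(c^4 + 5*c^3 - 12*c^2 - 80*c - 64) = (c - 1)*(c + 4)*(c^3 + c^2 - 16*c - 16) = (c - 4)*(c - 1)*(c + 4)*(c^2 + 5*c + 4) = (c - 4)*(c - 1)*(c + 1)*(c + 4)*(c + 4)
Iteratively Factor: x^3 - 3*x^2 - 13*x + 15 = (x + 3)*(x^2 - 6*x + 5) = (x - 1)*(x + 3)*(x - 5)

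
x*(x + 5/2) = x^2 + 5*x/2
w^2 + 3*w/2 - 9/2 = (w - 3/2)*(w + 3)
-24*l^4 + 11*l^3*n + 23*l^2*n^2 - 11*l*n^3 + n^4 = (-8*l + n)*(-3*l + n)*(-l + n)*(l + n)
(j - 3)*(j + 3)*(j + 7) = j^3 + 7*j^2 - 9*j - 63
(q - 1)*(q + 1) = q^2 - 1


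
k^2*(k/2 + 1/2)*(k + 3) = k^4/2 + 2*k^3 + 3*k^2/2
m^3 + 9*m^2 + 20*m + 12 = (m + 1)*(m + 2)*(m + 6)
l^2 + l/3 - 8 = (l - 8/3)*(l + 3)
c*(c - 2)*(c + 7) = c^3 + 5*c^2 - 14*c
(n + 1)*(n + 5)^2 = n^3 + 11*n^2 + 35*n + 25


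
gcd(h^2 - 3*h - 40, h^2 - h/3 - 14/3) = 1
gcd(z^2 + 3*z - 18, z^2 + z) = 1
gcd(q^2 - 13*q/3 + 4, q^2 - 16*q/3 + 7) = q - 3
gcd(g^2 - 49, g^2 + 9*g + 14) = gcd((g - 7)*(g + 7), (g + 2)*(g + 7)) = g + 7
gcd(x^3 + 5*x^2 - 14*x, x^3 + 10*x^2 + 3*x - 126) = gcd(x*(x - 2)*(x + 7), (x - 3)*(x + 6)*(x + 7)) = x + 7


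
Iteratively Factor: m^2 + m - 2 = (m + 2)*(m - 1)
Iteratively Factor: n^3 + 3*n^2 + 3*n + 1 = (n + 1)*(n^2 + 2*n + 1) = (n + 1)^2*(n + 1)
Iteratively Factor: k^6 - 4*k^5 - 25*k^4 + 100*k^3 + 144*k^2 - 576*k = (k - 4)*(k^5 - 25*k^3 + 144*k) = (k - 4)*(k - 3)*(k^4 + 3*k^3 - 16*k^2 - 48*k) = (k - 4)^2*(k - 3)*(k^3 + 7*k^2 + 12*k) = (k - 4)^2*(k - 3)*(k + 3)*(k^2 + 4*k) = k*(k - 4)^2*(k - 3)*(k + 3)*(k + 4)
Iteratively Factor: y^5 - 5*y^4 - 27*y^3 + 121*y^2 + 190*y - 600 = (y - 5)*(y^4 - 27*y^2 - 14*y + 120) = (y - 5)^2*(y^3 + 5*y^2 - 2*y - 24) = (y - 5)^2*(y - 2)*(y^2 + 7*y + 12) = (y - 5)^2*(y - 2)*(y + 3)*(y + 4)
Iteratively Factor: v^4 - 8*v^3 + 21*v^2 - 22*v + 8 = (v - 2)*(v^3 - 6*v^2 + 9*v - 4) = (v - 2)*(v - 1)*(v^2 - 5*v + 4) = (v - 4)*(v - 2)*(v - 1)*(v - 1)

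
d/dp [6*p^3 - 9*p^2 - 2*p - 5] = 18*p^2 - 18*p - 2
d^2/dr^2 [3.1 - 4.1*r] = 0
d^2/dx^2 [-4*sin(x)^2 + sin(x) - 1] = -sin(x) - 8*cos(2*x)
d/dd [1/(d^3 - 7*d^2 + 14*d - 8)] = (-3*d^2 + 14*d - 14)/(d^3 - 7*d^2 + 14*d - 8)^2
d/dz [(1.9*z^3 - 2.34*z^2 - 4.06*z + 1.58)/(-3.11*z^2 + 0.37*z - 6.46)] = (-5.909*z^4 + 1.406*z^3 - 50.3144*z^2 + 40.0604*z + 25.643)/(9.6721*z^4 - 2.3014*z^3 + 40.3181*z^2 - 4.7804*z + 41.7316)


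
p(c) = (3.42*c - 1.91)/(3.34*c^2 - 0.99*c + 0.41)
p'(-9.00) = -0.01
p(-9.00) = -0.12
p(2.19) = 0.39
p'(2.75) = -0.10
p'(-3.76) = -0.08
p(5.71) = 0.17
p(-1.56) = -0.72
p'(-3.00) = -0.13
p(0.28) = -2.41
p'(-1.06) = -0.99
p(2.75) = 0.33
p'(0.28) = 14.05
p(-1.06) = -1.06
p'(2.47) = -0.11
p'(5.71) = -0.03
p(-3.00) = -0.36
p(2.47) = 0.36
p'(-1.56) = -0.47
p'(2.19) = -0.13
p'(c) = (0.99 - 6.68*c)*(3.42*c - 1.91)/(3.34*c^2 - 0.99*c + 0.41)^2 + 3.42/(3.34*c^2 - 0.99*c + 0.41)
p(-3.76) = -0.29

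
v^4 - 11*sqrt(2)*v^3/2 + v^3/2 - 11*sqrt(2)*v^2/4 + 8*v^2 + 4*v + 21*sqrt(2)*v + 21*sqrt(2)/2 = (v - 7*sqrt(2)/2)*(v - 3*sqrt(2))*(sqrt(2)*v/2 + 1)*(sqrt(2)*v + sqrt(2)/2)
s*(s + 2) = s^2 + 2*s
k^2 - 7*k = k*(k - 7)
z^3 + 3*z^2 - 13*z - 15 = (z - 3)*(z + 1)*(z + 5)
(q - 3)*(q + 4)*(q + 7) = q^3 + 8*q^2 - 5*q - 84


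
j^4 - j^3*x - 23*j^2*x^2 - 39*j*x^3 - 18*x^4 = (j - 6*x)*(j + x)^2*(j + 3*x)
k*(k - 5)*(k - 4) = k^3 - 9*k^2 + 20*k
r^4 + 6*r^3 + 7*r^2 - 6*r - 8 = (r - 1)*(r + 1)*(r + 2)*(r + 4)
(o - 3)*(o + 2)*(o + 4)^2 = o^4 + 7*o^3 + 2*o^2 - 64*o - 96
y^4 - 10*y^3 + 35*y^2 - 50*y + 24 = (y - 4)*(y - 3)*(y - 2)*(y - 1)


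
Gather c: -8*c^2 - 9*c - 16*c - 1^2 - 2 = -8*c^2 - 25*c - 3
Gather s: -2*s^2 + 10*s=-2*s^2 + 10*s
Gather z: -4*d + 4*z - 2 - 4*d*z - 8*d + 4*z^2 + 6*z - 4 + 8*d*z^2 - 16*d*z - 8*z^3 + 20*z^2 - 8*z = -12*d - 8*z^3 + z^2*(8*d + 24) + z*(2 - 20*d) - 6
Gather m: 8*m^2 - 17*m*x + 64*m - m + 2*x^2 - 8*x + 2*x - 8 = 8*m^2 + m*(63 - 17*x) + 2*x^2 - 6*x - 8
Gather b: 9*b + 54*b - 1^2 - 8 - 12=63*b - 21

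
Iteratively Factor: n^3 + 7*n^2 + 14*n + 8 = (n + 1)*(n^2 + 6*n + 8) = (n + 1)*(n + 4)*(n + 2)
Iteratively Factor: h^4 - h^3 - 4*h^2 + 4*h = (h - 1)*(h^3 - 4*h) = h*(h - 1)*(h^2 - 4) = h*(h - 1)*(h + 2)*(h - 2)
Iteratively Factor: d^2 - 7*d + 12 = (d - 4)*(d - 3)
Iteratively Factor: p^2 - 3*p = (p)*(p - 3)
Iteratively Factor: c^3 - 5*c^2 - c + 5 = (c - 1)*(c^2 - 4*c - 5) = (c - 1)*(c + 1)*(c - 5)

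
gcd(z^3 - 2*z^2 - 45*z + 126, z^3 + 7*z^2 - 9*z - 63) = z^2 + 4*z - 21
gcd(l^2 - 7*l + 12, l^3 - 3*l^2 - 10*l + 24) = l - 4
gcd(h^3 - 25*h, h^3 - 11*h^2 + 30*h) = h^2 - 5*h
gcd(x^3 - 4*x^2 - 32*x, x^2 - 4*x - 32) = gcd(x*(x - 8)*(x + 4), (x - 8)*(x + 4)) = x^2 - 4*x - 32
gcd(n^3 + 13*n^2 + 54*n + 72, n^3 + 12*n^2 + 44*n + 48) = n^2 + 10*n + 24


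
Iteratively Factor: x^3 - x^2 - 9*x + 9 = (x - 1)*(x^2 - 9) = (x - 3)*(x - 1)*(x + 3)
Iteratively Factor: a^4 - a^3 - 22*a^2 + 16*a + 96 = (a - 3)*(a^3 + 2*a^2 - 16*a - 32) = (a - 4)*(a - 3)*(a^2 + 6*a + 8) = (a - 4)*(a - 3)*(a + 4)*(a + 2)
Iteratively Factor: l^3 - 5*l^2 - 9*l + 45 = (l - 3)*(l^2 - 2*l - 15) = (l - 3)*(l + 3)*(l - 5)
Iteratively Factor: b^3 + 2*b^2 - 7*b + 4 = (b + 4)*(b^2 - 2*b + 1) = (b - 1)*(b + 4)*(b - 1)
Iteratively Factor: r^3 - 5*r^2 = (r)*(r^2 - 5*r) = r^2*(r - 5)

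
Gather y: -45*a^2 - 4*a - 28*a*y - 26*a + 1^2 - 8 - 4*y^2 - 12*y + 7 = -45*a^2 - 30*a - 4*y^2 + y*(-28*a - 12)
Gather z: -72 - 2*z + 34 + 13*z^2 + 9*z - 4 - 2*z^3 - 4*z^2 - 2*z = -2*z^3 + 9*z^2 + 5*z - 42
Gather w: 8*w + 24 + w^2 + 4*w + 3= w^2 + 12*w + 27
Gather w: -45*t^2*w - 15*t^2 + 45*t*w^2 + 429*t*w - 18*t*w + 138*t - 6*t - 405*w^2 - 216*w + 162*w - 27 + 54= -15*t^2 + 132*t + w^2*(45*t - 405) + w*(-45*t^2 + 411*t - 54) + 27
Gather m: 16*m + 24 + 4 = 16*m + 28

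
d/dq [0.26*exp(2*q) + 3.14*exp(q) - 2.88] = (0.52*exp(q) + 3.14)*exp(q)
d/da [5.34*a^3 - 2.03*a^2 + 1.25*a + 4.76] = 16.02*a^2 - 4.06*a + 1.25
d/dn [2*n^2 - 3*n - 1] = 4*n - 3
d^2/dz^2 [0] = 0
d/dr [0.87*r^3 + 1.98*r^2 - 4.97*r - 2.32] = 2.61*r^2 + 3.96*r - 4.97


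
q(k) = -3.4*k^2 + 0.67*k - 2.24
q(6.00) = -120.62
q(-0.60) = -3.87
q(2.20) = -17.22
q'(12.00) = -80.93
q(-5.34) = -102.77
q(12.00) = -483.80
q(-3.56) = -47.72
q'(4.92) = -32.79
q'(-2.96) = 20.80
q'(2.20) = -14.29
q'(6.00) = -40.13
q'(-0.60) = 4.75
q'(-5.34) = 36.98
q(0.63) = -3.17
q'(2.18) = -14.15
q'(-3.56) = 24.88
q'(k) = 0.67 - 6.8*k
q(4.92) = -81.25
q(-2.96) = -34.01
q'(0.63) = -3.61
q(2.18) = -16.94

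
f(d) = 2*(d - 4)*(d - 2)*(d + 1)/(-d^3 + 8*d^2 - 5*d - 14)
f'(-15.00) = 0.01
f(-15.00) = -1.73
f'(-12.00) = 0.02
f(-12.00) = -1.68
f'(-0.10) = 0.12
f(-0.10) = -1.15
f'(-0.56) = 0.10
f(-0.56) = -1.21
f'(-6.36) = 0.03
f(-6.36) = -1.55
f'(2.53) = 0.30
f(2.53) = -0.66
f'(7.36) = 46.30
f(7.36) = -18.67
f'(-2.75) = 0.06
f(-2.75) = -1.38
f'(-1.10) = 0.09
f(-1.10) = -1.26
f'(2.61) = 0.31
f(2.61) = -0.63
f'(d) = 2*(d - 4)*(d - 2)*(d + 1)*(3*d^2 - 16*d + 5)/(-d^3 + 8*d^2 - 5*d - 14)^2 + 2*(d - 4)*(d - 2)/(-d^3 + 8*d^2 - 5*d - 14) + 2*(d - 4)*(d + 1)/(-d^3 + 8*d^2 - 5*d - 14) + 2*(d - 2)*(d + 1)/(-d^3 + 8*d^2 - 5*d - 14) = 6/(d^2 - 14*d + 49)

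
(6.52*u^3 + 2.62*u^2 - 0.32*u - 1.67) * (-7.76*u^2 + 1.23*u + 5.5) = -50.5952*u^5 - 12.3116*u^4 + 41.5658*u^3 + 26.9756*u^2 - 3.8141*u - 9.185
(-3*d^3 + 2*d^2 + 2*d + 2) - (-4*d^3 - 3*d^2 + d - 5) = d^3 + 5*d^2 + d + 7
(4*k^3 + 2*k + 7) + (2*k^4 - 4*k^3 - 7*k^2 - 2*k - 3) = 2*k^4 - 7*k^2 + 4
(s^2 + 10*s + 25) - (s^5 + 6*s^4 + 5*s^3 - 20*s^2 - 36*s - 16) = -s^5 - 6*s^4 - 5*s^3 + 21*s^2 + 46*s + 41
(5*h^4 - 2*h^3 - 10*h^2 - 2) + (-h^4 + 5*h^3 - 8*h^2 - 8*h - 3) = 4*h^4 + 3*h^3 - 18*h^2 - 8*h - 5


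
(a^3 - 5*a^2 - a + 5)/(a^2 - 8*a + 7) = (a^2 - 4*a - 5)/(a - 7)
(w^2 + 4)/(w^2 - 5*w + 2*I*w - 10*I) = (w - 2*I)/(w - 5)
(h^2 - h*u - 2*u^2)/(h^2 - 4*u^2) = (h + u)/(h + 2*u)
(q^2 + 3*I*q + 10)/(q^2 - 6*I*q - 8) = (q + 5*I)/(q - 4*I)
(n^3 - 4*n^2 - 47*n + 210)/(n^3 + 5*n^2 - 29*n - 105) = (n - 6)/(n + 3)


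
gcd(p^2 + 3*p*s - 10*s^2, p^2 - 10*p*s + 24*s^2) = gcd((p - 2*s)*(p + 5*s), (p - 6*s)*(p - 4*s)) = 1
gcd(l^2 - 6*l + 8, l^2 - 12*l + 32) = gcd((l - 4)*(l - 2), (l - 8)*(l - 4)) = l - 4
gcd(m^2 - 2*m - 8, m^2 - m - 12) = m - 4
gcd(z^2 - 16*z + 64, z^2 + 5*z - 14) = 1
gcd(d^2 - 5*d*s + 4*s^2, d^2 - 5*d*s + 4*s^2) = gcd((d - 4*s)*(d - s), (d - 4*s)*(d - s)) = d^2 - 5*d*s + 4*s^2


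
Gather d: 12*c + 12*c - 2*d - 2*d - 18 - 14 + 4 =24*c - 4*d - 28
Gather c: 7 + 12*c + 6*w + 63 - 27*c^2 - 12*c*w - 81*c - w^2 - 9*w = -27*c^2 + c*(-12*w - 69) - w^2 - 3*w + 70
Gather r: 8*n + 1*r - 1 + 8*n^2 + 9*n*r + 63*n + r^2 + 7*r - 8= 8*n^2 + 71*n + r^2 + r*(9*n + 8) - 9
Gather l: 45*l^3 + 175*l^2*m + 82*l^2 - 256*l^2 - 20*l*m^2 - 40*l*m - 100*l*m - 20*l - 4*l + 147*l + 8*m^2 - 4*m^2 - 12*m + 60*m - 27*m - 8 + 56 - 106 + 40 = 45*l^3 + l^2*(175*m - 174) + l*(-20*m^2 - 140*m + 123) + 4*m^2 + 21*m - 18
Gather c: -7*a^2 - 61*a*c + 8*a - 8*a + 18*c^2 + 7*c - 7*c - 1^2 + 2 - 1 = -7*a^2 - 61*a*c + 18*c^2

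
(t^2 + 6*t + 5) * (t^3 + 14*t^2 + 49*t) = t^5 + 20*t^4 + 138*t^3 + 364*t^2 + 245*t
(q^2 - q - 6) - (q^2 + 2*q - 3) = -3*q - 3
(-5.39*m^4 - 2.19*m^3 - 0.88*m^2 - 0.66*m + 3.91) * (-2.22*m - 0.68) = 11.9658*m^5 + 8.527*m^4 + 3.4428*m^3 + 2.0636*m^2 - 8.2314*m - 2.6588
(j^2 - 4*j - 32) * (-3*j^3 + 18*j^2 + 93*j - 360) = -3*j^5 + 30*j^4 + 117*j^3 - 1308*j^2 - 1536*j + 11520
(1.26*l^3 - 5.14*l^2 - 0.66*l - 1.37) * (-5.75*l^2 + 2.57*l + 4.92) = -7.245*l^5 + 32.7932*l^4 - 3.2156*l^3 - 19.1075*l^2 - 6.7681*l - 6.7404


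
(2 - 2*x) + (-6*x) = 2 - 8*x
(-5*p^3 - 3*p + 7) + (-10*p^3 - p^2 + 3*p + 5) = -15*p^3 - p^2 + 12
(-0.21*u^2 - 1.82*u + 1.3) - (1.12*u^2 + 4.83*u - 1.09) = -1.33*u^2 - 6.65*u + 2.39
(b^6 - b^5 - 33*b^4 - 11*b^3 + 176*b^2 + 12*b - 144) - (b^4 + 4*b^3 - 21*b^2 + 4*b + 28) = b^6 - b^5 - 34*b^4 - 15*b^3 + 197*b^2 + 8*b - 172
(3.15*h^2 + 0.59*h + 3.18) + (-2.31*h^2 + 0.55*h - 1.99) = 0.84*h^2 + 1.14*h + 1.19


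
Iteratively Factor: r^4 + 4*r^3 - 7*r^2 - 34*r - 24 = (r + 2)*(r^3 + 2*r^2 - 11*r - 12) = (r + 1)*(r + 2)*(r^2 + r - 12) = (r + 1)*(r + 2)*(r + 4)*(r - 3)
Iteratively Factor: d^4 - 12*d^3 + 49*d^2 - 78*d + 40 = (d - 2)*(d^3 - 10*d^2 + 29*d - 20) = (d - 4)*(d - 2)*(d^2 - 6*d + 5) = (d - 4)*(d - 2)*(d - 1)*(d - 5)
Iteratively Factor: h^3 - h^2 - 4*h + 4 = (h - 1)*(h^2 - 4) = (h - 2)*(h - 1)*(h + 2)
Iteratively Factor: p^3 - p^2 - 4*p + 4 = (p - 1)*(p^2 - 4) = (p - 1)*(p + 2)*(p - 2)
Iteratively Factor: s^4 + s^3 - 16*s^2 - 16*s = (s - 4)*(s^3 + 5*s^2 + 4*s) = (s - 4)*(s + 4)*(s^2 + s) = (s - 4)*(s + 1)*(s + 4)*(s)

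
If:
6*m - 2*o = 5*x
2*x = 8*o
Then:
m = 11*x/12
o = x/4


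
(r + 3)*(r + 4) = r^2 + 7*r + 12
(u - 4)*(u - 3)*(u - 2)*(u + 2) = u^4 - 7*u^3 + 8*u^2 + 28*u - 48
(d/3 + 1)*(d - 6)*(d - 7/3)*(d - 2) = d^4/3 - 22*d^3/9 - d^2/9 + 64*d/3 - 28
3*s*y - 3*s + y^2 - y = (3*s + y)*(y - 1)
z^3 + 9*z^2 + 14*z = z*(z + 2)*(z + 7)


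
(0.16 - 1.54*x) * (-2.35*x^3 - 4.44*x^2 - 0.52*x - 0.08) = 3.619*x^4 + 6.4616*x^3 + 0.0904*x^2 + 0.04*x - 0.0128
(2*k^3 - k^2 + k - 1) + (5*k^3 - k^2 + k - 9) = 7*k^3 - 2*k^2 + 2*k - 10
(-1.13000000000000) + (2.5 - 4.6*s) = 1.37 - 4.6*s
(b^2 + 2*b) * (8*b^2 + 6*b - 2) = 8*b^4 + 22*b^3 + 10*b^2 - 4*b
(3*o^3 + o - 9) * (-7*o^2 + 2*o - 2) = -21*o^5 + 6*o^4 - 13*o^3 + 65*o^2 - 20*o + 18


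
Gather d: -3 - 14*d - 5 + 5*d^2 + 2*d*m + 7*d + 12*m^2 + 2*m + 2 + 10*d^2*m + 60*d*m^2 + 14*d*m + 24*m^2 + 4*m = d^2*(10*m + 5) + d*(60*m^2 + 16*m - 7) + 36*m^2 + 6*m - 6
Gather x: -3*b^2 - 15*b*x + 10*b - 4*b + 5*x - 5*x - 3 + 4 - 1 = -3*b^2 - 15*b*x + 6*b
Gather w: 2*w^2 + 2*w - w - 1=2*w^2 + w - 1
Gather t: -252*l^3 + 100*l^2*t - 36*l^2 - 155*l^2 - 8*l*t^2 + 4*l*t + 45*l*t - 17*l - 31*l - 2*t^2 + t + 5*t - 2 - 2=-252*l^3 - 191*l^2 - 48*l + t^2*(-8*l - 2) + t*(100*l^2 + 49*l + 6) - 4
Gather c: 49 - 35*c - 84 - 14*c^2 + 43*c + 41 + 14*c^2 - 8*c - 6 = 0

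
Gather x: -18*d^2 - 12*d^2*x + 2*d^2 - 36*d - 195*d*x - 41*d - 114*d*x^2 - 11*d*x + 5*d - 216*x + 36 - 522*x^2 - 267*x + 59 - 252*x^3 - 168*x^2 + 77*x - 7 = -16*d^2 - 72*d - 252*x^3 + x^2*(-114*d - 690) + x*(-12*d^2 - 206*d - 406) + 88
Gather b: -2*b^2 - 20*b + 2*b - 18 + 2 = -2*b^2 - 18*b - 16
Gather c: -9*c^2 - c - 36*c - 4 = -9*c^2 - 37*c - 4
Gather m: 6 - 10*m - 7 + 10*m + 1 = 0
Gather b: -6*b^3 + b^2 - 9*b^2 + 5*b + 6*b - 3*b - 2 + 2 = -6*b^3 - 8*b^2 + 8*b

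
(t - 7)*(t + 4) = t^2 - 3*t - 28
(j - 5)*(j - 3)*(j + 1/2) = j^3 - 15*j^2/2 + 11*j + 15/2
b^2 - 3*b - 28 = (b - 7)*(b + 4)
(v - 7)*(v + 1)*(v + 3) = v^3 - 3*v^2 - 25*v - 21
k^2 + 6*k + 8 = (k + 2)*(k + 4)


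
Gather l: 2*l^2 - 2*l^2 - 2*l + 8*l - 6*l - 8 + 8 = 0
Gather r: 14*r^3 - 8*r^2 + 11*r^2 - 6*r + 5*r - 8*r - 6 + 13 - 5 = 14*r^3 + 3*r^2 - 9*r + 2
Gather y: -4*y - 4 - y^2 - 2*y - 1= -y^2 - 6*y - 5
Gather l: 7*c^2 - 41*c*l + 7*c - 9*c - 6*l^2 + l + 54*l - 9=7*c^2 - 2*c - 6*l^2 + l*(55 - 41*c) - 9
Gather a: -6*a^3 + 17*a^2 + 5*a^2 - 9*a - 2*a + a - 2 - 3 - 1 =-6*a^3 + 22*a^2 - 10*a - 6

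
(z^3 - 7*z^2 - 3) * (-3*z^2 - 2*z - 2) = -3*z^5 + 19*z^4 + 12*z^3 + 23*z^2 + 6*z + 6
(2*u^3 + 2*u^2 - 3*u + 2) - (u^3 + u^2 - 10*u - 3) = u^3 + u^2 + 7*u + 5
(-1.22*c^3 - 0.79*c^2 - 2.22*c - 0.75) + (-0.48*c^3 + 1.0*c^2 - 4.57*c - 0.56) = -1.7*c^3 + 0.21*c^2 - 6.79*c - 1.31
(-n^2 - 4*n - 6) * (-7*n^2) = 7*n^4 + 28*n^3 + 42*n^2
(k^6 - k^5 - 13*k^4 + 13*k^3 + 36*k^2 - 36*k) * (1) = k^6 - k^5 - 13*k^4 + 13*k^3 + 36*k^2 - 36*k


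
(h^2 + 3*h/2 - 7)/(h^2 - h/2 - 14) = (h - 2)/(h - 4)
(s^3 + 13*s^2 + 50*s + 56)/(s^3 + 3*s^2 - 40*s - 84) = (s + 4)/(s - 6)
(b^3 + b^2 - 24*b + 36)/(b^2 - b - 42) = (b^2 - 5*b + 6)/(b - 7)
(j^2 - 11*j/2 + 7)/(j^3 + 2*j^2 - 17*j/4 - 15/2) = 2*(2*j - 7)/(4*j^2 + 16*j + 15)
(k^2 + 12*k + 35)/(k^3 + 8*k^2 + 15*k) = (k + 7)/(k*(k + 3))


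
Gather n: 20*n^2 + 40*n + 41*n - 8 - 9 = 20*n^2 + 81*n - 17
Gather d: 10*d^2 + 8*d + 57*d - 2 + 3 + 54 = 10*d^2 + 65*d + 55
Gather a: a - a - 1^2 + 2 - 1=0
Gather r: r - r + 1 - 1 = 0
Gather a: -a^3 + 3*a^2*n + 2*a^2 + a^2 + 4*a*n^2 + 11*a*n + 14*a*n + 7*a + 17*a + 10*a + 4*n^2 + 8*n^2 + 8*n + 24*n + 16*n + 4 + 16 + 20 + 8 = -a^3 + a^2*(3*n + 3) + a*(4*n^2 + 25*n + 34) + 12*n^2 + 48*n + 48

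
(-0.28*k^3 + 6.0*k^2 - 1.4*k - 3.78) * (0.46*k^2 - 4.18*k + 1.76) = -0.1288*k^5 + 3.9304*k^4 - 26.2168*k^3 + 14.6732*k^2 + 13.3364*k - 6.6528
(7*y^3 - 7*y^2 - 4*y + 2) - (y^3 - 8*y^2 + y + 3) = 6*y^3 + y^2 - 5*y - 1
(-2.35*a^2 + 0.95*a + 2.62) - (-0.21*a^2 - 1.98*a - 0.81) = -2.14*a^2 + 2.93*a + 3.43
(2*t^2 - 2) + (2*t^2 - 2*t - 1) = 4*t^2 - 2*t - 3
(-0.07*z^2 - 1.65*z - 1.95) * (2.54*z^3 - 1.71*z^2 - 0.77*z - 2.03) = -0.1778*z^5 - 4.0713*z^4 - 2.0776*z^3 + 4.7471*z^2 + 4.851*z + 3.9585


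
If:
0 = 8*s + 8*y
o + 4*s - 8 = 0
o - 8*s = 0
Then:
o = 16/3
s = 2/3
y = -2/3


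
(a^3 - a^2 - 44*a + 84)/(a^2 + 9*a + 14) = (a^2 - 8*a + 12)/(a + 2)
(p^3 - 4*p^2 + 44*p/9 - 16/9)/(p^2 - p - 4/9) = (3*p^2 - 8*p + 4)/(3*p + 1)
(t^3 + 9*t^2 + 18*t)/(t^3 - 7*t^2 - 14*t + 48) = t*(t + 6)/(t^2 - 10*t + 16)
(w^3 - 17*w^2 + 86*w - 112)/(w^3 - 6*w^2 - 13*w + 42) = (w - 8)/(w + 3)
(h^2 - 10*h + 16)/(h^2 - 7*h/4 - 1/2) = 4*(h - 8)/(4*h + 1)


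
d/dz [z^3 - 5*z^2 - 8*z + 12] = 3*z^2 - 10*z - 8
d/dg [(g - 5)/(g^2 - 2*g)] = (-g^2 + 10*g - 10)/(g^2*(g^2 - 4*g + 4))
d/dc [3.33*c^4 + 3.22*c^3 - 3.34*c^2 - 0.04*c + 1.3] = 13.32*c^3 + 9.66*c^2 - 6.68*c - 0.04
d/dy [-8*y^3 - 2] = -24*y^2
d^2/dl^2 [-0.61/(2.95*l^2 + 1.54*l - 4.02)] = (10.61705*l^2 + 5.54246*l - 0.61*(5.9*l + 1.54)*(11.8*l + 3.08) - 14.46798)/(2.95*l^2 + 1.54*l - 4.02)^3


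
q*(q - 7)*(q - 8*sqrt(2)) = q^3 - 8*sqrt(2)*q^2 - 7*q^2 + 56*sqrt(2)*q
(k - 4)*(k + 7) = k^2 + 3*k - 28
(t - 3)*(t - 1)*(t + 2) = t^3 - 2*t^2 - 5*t + 6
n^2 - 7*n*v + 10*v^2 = (n - 5*v)*(n - 2*v)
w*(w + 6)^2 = w^3 + 12*w^2 + 36*w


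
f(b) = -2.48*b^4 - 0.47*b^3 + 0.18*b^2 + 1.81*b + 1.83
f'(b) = -9.92*b^3 - 1.41*b^2 + 0.36*b + 1.81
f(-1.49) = -11.14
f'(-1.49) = 30.96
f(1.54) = -10.62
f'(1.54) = -37.21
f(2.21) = -57.52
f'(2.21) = -111.36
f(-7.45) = -7447.03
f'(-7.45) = 4022.73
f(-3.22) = -253.05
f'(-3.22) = 317.22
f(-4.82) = -1288.65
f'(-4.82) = 1078.16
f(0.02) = 1.87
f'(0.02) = 1.82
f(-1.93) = -32.02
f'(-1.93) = 67.18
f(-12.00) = -50607.09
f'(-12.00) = 16936.21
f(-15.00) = -123948.57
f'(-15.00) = 33159.16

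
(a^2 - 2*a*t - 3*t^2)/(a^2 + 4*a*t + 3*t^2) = (a - 3*t)/(a + 3*t)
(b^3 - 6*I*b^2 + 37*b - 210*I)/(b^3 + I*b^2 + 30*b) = (b - 7*I)/b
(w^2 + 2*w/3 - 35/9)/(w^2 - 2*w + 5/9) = (3*w + 7)/(3*w - 1)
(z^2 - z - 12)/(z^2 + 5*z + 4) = (z^2 - z - 12)/(z^2 + 5*z + 4)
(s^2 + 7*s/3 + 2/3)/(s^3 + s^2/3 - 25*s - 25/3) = (s + 2)/(s^2 - 25)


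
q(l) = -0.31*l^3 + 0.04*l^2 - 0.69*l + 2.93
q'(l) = -0.93*l^2 + 0.08*l - 0.69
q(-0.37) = 3.21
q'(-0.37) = -0.85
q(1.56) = 0.77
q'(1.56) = -2.83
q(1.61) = 0.63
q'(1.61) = -2.97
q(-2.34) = 8.74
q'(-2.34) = -5.97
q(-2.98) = 13.55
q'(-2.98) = -9.19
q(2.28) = -2.11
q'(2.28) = -5.34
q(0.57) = 2.49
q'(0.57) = -0.95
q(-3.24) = 16.13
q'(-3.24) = -10.71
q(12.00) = -535.27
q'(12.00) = -133.65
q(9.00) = -226.03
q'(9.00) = -75.30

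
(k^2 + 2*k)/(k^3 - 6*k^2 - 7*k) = (k + 2)/(k^2 - 6*k - 7)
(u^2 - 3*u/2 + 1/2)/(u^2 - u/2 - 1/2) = (2*u - 1)/(2*u + 1)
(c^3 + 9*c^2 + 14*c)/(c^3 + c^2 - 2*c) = (c + 7)/(c - 1)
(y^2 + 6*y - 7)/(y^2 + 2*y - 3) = (y + 7)/(y + 3)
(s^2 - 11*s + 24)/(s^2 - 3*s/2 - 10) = 2*(-s^2 + 11*s - 24)/(-2*s^2 + 3*s + 20)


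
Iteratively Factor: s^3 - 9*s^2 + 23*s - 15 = (s - 1)*(s^2 - 8*s + 15) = (s - 5)*(s - 1)*(s - 3)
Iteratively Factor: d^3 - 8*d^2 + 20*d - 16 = (d - 2)*(d^2 - 6*d + 8) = (d - 4)*(d - 2)*(d - 2)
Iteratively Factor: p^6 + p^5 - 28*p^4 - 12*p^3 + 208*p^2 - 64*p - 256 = (p - 4)*(p^5 + 5*p^4 - 8*p^3 - 44*p^2 + 32*p + 64) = (p - 4)*(p + 1)*(p^4 + 4*p^3 - 12*p^2 - 32*p + 64) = (p - 4)*(p - 2)*(p + 1)*(p^3 + 6*p^2 - 32) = (p - 4)*(p - 2)^2*(p + 1)*(p^2 + 8*p + 16) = (p - 4)*(p - 2)^2*(p + 1)*(p + 4)*(p + 4)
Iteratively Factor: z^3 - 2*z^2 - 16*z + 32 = (z - 4)*(z^2 + 2*z - 8) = (z - 4)*(z - 2)*(z + 4)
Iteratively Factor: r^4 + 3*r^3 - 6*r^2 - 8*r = (r + 1)*(r^3 + 2*r^2 - 8*r) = (r + 1)*(r + 4)*(r^2 - 2*r) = (r - 2)*(r + 1)*(r + 4)*(r)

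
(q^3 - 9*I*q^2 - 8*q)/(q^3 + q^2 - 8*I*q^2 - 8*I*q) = (q - I)/(q + 1)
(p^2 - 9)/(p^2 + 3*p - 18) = (p + 3)/(p + 6)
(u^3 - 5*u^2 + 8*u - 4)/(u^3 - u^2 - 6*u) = (-u^3 + 5*u^2 - 8*u + 4)/(u*(-u^2 + u + 6))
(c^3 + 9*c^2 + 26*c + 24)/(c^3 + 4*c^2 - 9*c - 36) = (c + 2)/(c - 3)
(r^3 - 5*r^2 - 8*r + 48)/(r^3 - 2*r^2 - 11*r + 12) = (r - 4)/(r - 1)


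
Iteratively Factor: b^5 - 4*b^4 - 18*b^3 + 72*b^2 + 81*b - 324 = (b - 3)*(b^4 - b^3 - 21*b^2 + 9*b + 108) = (b - 3)*(b + 3)*(b^3 - 4*b^2 - 9*b + 36) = (b - 3)*(b + 3)^2*(b^2 - 7*b + 12) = (b - 4)*(b - 3)*(b + 3)^2*(b - 3)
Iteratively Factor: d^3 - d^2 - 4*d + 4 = (d - 2)*(d^2 + d - 2) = (d - 2)*(d + 2)*(d - 1)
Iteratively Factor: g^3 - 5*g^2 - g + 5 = (g + 1)*(g^2 - 6*g + 5) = (g - 5)*(g + 1)*(g - 1)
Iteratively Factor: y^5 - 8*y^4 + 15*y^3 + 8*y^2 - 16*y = (y)*(y^4 - 8*y^3 + 15*y^2 + 8*y - 16) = y*(y - 1)*(y^3 - 7*y^2 + 8*y + 16) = y*(y - 1)*(y + 1)*(y^2 - 8*y + 16) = y*(y - 4)*(y - 1)*(y + 1)*(y - 4)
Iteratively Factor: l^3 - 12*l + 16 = (l + 4)*(l^2 - 4*l + 4) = (l - 2)*(l + 4)*(l - 2)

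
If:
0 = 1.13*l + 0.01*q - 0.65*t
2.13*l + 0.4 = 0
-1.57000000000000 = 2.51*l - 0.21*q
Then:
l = -0.19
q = 5.23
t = -0.25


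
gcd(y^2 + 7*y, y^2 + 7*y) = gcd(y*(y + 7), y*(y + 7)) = y^2 + 7*y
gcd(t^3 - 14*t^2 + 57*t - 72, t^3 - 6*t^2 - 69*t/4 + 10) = t - 8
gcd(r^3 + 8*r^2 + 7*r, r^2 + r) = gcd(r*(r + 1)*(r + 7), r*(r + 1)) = r^2 + r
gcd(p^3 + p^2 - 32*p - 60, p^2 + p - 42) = p - 6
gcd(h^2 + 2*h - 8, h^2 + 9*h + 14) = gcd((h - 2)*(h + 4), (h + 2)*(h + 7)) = 1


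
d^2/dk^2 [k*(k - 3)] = 2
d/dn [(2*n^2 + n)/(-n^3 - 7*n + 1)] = (n*(2*n + 1)*(3*n^2 + 7) - (4*n + 1)*(n^3 + 7*n - 1))/(n^3 + 7*n - 1)^2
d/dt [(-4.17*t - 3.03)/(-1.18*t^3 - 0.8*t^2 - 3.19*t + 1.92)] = (4.9206*t^3 + 3.336*t^2 + 13.3023*t - (4.17*t + 3.03)*(3.54*t^2 + 1.6*t + 3.19) - 8.0064)/(1.18*t^3 + 0.8*t^2 + 3.19*t - 1.92)^2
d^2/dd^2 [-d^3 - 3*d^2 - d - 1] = -6*d - 6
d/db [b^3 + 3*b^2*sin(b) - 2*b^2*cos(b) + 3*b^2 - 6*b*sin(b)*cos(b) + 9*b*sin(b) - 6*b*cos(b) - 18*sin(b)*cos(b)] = 2*b^2*sin(b) + 3*b^2*cos(b) + 3*b^2 + 12*b*sin(b) + 5*b*cos(b) - 6*b*cos(2*b) + 6*b + 9*sin(b) - 3*sin(2*b) - 6*cos(b) - 18*cos(2*b)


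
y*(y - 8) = y^2 - 8*y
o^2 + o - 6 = (o - 2)*(o + 3)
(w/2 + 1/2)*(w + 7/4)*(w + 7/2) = w^3/2 + 25*w^2/8 + 91*w/16 + 49/16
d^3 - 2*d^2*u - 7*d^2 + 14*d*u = d*(d - 7)*(d - 2*u)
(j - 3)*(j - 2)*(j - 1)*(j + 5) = j^4 - j^3 - 19*j^2 + 49*j - 30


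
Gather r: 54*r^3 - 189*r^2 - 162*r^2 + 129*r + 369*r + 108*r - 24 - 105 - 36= 54*r^3 - 351*r^2 + 606*r - 165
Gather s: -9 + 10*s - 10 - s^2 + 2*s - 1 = -s^2 + 12*s - 20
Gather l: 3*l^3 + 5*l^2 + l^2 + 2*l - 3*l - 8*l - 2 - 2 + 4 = 3*l^3 + 6*l^2 - 9*l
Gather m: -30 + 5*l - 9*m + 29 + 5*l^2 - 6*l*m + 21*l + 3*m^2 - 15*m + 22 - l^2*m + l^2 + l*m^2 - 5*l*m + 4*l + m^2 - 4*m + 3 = 6*l^2 + 30*l + m^2*(l + 4) + m*(-l^2 - 11*l - 28) + 24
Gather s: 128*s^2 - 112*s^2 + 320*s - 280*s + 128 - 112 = 16*s^2 + 40*s + 16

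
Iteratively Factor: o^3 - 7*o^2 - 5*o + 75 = (o - 5)*(o^2 - 2*o - 15) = (o - 5)*(o + 3)*(o - 5)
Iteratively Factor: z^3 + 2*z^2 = (z)*(z^2 + 2*z) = z^2*(z + 2)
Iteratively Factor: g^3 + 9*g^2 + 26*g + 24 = (g + 3)*(g^2 + 6*g + 8) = (g + 2)*(g + 3)*(g + 4)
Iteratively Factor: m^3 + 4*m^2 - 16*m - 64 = (m + 4)*(m^2 - 16) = (m + 4)^2*(m - 4)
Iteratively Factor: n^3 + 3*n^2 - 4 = (n + 2)*(n^2 + n - 2) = (n - 1)*(n + 2)*(n + 2)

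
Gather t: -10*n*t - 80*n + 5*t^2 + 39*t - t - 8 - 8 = -80*n + 5*t^2 + t*(38 - 10*n) - 16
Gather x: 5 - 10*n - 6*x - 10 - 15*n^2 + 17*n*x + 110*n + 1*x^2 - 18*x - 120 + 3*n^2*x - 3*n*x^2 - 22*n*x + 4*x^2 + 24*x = -15*n^2 + 100*n + x^2*(5 - 3*n) + x*(3*n^2 - 5*n) - 125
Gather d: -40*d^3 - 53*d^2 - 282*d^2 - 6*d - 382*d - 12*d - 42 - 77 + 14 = -40*d^3 - 335*d^2 - 400*d - 105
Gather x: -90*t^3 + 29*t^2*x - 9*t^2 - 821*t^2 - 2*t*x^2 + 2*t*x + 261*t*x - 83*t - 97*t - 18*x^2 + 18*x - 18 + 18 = -90*t^3 - 830*t^2 - 180*t + x^2*(-2*t - 18) + x*(29*t^2 + 263*t + 18)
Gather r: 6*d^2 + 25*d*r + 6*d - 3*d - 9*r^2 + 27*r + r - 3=6*d^2 + 3*d - 9*r^2 + r*(25*d + 28) - 3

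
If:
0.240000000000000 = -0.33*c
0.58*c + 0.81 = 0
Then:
No Solution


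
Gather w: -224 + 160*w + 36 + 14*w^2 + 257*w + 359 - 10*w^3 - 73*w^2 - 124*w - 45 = -10*w^3 - 59*w^2 + 293*w + 126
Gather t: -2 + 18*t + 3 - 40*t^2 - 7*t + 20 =-40*t^2 + 11*t + 21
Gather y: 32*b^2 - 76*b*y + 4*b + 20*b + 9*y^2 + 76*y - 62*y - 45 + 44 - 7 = 32*b^2 + 24*b + 9*y^2 + y*(14 - 76*b) - 8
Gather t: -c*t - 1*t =t*(-c - 1)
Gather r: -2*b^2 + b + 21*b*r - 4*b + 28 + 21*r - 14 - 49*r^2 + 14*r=-2*b^2 - 3*b - 49*r^2 + r*(21*b + 35) + 14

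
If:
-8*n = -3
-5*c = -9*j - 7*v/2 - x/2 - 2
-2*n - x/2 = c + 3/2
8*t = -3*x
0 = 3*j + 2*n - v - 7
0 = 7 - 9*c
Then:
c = 7/9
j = 643/468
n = 3/8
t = 109/48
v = -83/39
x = -109/18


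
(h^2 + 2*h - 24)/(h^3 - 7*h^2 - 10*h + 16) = (h^2 + 2*h - 24)/(h^3 - 7*h^2 - 10*h + 16)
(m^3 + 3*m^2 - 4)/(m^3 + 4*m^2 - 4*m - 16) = (m^2 + m - 2)/(m^2 + 2*m - 8)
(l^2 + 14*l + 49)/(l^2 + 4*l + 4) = (l^2 + 14*l + 49)/(l^2 + 4*l + 4)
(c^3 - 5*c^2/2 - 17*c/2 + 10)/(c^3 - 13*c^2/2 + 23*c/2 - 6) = (2*c + 5)/(2*c - 3)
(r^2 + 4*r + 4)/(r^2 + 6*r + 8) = (r + 2)/(r + 4)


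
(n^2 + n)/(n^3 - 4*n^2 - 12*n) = (n + 1)/(n^2 - 4*n - 12)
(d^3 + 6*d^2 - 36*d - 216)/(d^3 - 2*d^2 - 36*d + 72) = (d + 6)/(d - 2)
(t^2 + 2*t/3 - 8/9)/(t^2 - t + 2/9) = (3*t + 4)/(3*t - 1)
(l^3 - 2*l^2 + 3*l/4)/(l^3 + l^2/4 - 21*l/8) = 2*(2*l - 1)/(4*l + 7)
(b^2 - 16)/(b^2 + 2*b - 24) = (b + 4)/(b + 6)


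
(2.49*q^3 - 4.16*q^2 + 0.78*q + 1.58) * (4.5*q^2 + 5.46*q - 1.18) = 11.205*q^5 - 5.1246*q^4 - 22.1418*q^3 + 16.2776*q^2 + 7.7064*q - 1.8644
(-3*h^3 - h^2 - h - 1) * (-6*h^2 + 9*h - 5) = 18*h^5 - 21*h^4 + 12*h^3 + 2*h^2 - 4*h + 5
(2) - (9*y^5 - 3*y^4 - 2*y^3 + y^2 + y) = -9*y^5 + 3*y^4 + 2*y^3 - y^2 - y + 2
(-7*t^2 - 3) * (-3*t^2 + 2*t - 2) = 21*t^4 - 14*t^3 + 23*t^2 - 6*t + 6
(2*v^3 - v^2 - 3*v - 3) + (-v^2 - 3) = 2*v^3 - 2*v^2 - 3*v - 6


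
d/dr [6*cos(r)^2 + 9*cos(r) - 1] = -3*(4*cos(r) + 3)*sin(r)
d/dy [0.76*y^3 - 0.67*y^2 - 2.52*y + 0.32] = 2.28*y^2 - 1.34*y - 2.52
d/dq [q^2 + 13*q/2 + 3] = 2*q + 13/2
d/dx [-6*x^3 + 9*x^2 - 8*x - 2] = -18*x^2 + 18*x - 8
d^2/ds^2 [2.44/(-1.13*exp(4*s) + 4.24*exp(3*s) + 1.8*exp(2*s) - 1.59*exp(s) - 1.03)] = (-2.44*(4.52*exp(3*s) - 12.72*exp(2*s) - 3.6*exp(s) + 1.59)*(9.04*exp(3*s) - 25.44*exp(2*s) - 7.2*exp(s) + 3.18)*exp(s) + (44.1152*exp(3*s) - 93.1104*exp(2*s) - 17.568*exp(s) + 3.8796)*(1.13*exp(4*s) - 4.24*exp(3*s) - 1.8*exp(2*s) + 1.59*exp(s) + 1.03))*exp(s)/(1.13*exp(4*s) - 4.24*exp(3*s) - 1.8*exp(2*s) + 1.59*exp(s) + 1.03)^3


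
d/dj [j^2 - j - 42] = 2*j - 1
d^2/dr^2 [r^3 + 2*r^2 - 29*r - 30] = 6*r + 4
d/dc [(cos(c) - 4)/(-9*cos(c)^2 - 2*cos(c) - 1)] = 9*(sin(c)^2 + 8*cos(c))*sin(c)/(-9*sin(c)^2 + 2*cos(c) + 10)^2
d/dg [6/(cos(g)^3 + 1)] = 18*sin(g)*cos(g)^2/(cos(g)^3 + 1)^2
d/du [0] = 0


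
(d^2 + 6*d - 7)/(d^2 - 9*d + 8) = (d + 7)/(d - 8)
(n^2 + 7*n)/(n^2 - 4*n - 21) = n*(n + 7)/(n^2 - 4*n - 21)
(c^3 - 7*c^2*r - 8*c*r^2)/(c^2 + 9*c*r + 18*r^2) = c*(c^2 - 7*c*r - 8*r^2)/(c^2 + 9*c*r + 18*r^2)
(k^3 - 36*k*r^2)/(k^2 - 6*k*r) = k + 6*r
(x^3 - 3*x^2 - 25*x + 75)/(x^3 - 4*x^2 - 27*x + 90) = (x - 5)/(x - 6)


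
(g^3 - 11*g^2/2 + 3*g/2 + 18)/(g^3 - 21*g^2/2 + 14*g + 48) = (g - 3)/(g - 8)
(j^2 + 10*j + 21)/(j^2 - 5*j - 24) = (j + 7)/(j - 8)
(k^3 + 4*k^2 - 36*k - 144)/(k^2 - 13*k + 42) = (k^2 + 10*k + 24)/(k - 7)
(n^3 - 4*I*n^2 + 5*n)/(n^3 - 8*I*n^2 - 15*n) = (n + I)/(n - 3*I)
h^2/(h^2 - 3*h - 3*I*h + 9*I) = h^2/(h^2 - 3*h - 3*I*h + 9*I)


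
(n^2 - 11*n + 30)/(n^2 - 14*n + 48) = (n - 5)/(n - 8)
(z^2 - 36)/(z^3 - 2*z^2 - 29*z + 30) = (z + 6)/(z^2 + 4*z - 5)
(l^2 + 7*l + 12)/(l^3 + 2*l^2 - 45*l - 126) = (l + 4)/(l^2 - l - 42)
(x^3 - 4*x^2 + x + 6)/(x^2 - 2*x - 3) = x - 2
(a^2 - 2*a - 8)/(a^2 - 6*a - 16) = (a - 4)/(a - 8)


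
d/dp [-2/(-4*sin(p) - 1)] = -8*cos(p)/(4*sin(p) + 1)^2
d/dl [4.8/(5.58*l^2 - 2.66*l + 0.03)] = (12.768 - 53.568*l)/(5.58*l^2 - 2.66*l + 0.03)^2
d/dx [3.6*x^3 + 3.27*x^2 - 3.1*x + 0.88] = 10.8*x^2 + 6.54*x - 3.1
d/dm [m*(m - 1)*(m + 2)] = 3*m^2 + 2*m - 2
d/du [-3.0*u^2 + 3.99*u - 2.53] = 3.99 - 6.0*u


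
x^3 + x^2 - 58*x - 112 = (x - 8)*(x + 2)*(x + 7)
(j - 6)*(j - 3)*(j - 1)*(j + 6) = j^4 - 4*j^3 - 33*j^2 + 144*j - 108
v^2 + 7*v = v*(v + 7)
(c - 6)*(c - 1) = c^2 - 7*c + 6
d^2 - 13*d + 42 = (d - 7)*(d - 6)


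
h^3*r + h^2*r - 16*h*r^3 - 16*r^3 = (h - 4*r)*(h + 4*r)*(h*r + r)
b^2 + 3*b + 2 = (b + 1)*(b + 2)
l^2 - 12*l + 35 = (l - 7)*(l - 5)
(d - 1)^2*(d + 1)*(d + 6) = d^4 + 5*d^3 - 7*d^2 - 5*d + 6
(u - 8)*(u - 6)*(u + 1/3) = u^3 - 41*u^2/3 + 130*u/3 + 16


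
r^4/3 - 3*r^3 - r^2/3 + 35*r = r*(r/3 + 1)*(r - 7)*(r - 5)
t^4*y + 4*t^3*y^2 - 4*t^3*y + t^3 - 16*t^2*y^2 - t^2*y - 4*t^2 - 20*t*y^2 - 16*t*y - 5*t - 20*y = (t - 5)*(t + 1)*(t + 4*y)*(t*y + 1)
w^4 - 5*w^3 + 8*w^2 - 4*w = w*(w - 2)^2*(w - 1)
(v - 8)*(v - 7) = v^2 - 15*v + 56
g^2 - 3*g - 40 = (g - 8)*(g + 5)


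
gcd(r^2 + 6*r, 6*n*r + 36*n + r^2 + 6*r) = r + 6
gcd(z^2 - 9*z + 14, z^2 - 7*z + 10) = z - 2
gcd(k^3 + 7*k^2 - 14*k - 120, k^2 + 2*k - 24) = k^2 + 2*k - 24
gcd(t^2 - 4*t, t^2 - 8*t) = t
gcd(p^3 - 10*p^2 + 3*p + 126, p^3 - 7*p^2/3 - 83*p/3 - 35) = p^2 - 4*p - 21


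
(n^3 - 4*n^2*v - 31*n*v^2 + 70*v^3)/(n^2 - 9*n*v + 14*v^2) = n + 5*v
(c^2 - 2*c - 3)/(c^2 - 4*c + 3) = (c + 1)/(c - 1)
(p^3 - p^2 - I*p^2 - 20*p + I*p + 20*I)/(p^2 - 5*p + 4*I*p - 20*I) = (p^2 + p*(4 - I) - 4*I)/(p + 4*I)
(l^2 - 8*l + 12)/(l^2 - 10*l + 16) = (l - 6)/(l - 8)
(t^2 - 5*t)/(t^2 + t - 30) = t/(t + 6)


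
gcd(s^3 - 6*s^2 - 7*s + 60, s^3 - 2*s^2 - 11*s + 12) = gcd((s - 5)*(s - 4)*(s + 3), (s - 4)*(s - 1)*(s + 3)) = s^2 - s - 12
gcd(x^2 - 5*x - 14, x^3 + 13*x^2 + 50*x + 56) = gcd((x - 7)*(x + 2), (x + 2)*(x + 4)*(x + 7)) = x + 2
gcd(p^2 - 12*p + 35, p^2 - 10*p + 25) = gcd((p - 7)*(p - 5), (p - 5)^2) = p - 5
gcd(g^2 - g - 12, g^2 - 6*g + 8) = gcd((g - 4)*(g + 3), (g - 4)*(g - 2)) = g - 4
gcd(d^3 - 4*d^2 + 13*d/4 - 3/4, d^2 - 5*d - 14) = 1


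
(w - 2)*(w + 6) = w^2 + 4*w - 12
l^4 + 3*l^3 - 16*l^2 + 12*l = l*(l - 2)*(l - 1)*(l + 6)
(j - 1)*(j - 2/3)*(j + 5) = j^3 + 10*j^2/3 - 23*j/3 + 10/3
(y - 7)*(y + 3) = y^2 - 4*y - 21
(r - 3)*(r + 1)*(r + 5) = r^3 + 3*r^2 - 13*r - 15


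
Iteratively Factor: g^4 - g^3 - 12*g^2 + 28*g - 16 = (g + 4)*(g^3 - 5*g^2 + 8*g - 4) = (g - 2)*(g + 4)*(g^2 - 3*g + 2) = (g - 2)^2*(g + 4)*(g - 1)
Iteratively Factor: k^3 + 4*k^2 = (k)*(k^2 + 4*k) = k^2*(k + 4)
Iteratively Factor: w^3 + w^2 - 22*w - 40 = (w + 2)*(w^2 - w - 20) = (w + 2)*(w + 4)*(w - 5)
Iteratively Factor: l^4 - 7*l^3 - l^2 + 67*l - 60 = (l + 3)*(l^3 - 10*l^2 + 29*l - 20) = (l - 1)*(l + 3)*(l^2 - 9*l + 20) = (l - 4)*(l - 1)*(l + 3)*(l - 5)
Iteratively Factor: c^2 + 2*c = (c)*(c + 2)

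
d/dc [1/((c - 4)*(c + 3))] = (1 - 2*c)/(c^4 - 2*c^3 - 23*c^2 + 24*c + 144)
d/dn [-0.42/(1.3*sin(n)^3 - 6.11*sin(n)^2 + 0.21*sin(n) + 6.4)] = (1.638*sin(n)^2 - 5.1324*sin(n) + 0.0882)*cos(n)/(1.3*sin(n)^3 - 6.11*sin(n)^2 + 0.21*sin(n) + 6.4)^2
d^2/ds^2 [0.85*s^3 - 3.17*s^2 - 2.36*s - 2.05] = 5.1*s - 6.34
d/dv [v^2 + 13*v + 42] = 2*v + 13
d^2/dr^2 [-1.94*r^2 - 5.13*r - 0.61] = -3.88000000000000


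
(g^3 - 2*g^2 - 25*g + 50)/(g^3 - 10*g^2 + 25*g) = (g^2 + 3*g - 10)/(g*(g - 5))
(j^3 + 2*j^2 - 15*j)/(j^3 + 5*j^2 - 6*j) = (j^2 + 2*j - 15)/(j^2 + 5*j - 6)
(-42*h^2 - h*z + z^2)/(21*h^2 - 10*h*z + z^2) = (6*h + z)/(-3*h + z)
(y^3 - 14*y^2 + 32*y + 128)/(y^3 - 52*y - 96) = (y - 8)/(y + 6)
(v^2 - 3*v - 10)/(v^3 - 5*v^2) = (v + 2)/v^2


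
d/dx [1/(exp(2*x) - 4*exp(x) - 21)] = 2*(2 - exp(x))*exp(x)/(-exp(2*x) + 4*exp(x) + 21)^2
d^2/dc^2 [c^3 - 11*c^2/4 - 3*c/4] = 6*c - 11/2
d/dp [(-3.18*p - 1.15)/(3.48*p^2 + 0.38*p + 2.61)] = (11.0664*p^2 + 8.004*p - 7.8628)/(12.1104*p^4 + 2.6448*p^3 + 18.31*p^2 + 1.9836*p + 6.8121)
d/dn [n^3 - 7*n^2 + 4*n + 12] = 3*n^2 - 14*n + 4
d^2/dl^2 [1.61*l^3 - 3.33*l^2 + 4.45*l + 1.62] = 9.66*l - 6.66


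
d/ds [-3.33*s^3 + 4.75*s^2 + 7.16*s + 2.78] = -9.99*s^2 + 9.5*s + 7.16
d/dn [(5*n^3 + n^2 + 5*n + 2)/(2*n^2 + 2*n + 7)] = (10*n^4 + 20*n^3 + 97*n^2 + 6*n + 31)/(4*n^4 + 8*n^3 + 32*n^2 + 28*n + 49)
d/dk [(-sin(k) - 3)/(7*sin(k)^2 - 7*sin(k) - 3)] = (7*sin(k)^2 + 42*sin(k) - 18)*cos(k)/(7*sin(k)^2 - 7*sin(k) - 3)^2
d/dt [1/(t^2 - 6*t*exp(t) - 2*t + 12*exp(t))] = 2*(3*t*exp(t) - t - 3*exp(t) + 1)/(t^2 - 6*t*exp(t) - 2*t + 12*exp(t))^2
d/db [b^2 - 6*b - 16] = 2*b - 6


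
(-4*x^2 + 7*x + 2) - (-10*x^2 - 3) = 6*x^2 + 7*x + 5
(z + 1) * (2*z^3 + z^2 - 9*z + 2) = 2*z^4 + 3*z^3 - 8*z^2 - 7*z + 2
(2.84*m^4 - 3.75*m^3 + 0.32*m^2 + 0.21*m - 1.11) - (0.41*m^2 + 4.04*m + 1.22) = 2.84*m^4 - 3.75*m^3 - 0.09*m^2 - 3.83*m - 2.33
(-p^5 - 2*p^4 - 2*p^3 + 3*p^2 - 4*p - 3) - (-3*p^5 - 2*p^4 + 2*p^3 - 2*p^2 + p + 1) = 2*p^5 - 4*p^3 + 5*p^2 - 5*p - 4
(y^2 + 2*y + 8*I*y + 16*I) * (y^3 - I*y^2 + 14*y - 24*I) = y^5 + 2*y^4 + 7*I*y^4 + 22*y^3 + 14*I*y^3 + 44*y^2 + 88*I*y^2 + 192*y + 176*I*y + 384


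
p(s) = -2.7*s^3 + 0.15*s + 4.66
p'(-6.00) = -291.45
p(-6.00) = 586.96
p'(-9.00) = -655.95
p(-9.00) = 1971.61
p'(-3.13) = -79.20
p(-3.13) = 86.98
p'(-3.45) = -96.26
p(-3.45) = 115.01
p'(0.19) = -0.14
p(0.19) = 4.67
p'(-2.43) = -47.68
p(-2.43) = 43.04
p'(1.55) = -19.31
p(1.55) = -5.16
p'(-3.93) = -124.95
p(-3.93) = 167.96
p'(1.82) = -26.68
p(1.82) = -11.34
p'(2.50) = -50.48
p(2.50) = -37.15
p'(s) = 0.15 - 8.1*s^2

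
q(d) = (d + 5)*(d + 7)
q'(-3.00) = 6.00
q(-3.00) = 8.00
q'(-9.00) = -6.00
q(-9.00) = 8.00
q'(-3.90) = 4.20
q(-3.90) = 3.41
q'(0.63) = 13.26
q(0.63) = 42.96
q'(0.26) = 12.52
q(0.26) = 38.19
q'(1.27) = 14.54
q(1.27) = 51.85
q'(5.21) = 22.42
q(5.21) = 124.66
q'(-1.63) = 8.74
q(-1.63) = 18.10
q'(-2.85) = 6.30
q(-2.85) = 8.92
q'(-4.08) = 3.84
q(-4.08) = 2.69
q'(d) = 2*d + 12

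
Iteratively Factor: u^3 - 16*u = (u + 4)*(u^2 - 4*u) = (u - 4)*(u + 4)*(u)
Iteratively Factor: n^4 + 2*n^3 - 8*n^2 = (n + 4)*(n^3 - 2*n^2) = n*(n + 4)*(n^2 - 2*n) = n^2*(n + 4)*(n - 2)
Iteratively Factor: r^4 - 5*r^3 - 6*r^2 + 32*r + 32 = (r + 2)*(r^3 - 7*r^2 + 8*r + 16) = (r - 4)*(r + 2)*(r^2 - 3*r - 4) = (r - 4)^2*(r + 2)*(r + 1)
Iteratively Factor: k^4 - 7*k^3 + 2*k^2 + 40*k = (k + 2)*(k^3 - 9*k^2 + 20*k) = (k - 5)*(k + 2)*(k^2 - 4*k) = (k - 5)*(k - 4)*(k + 2)*(k)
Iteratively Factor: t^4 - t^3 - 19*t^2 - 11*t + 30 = (t - 5)*(t^3 + 4*t^2 + t - 6) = (t - 5)*(t + 3)*(t^2 + t - 2) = (t - 5)*(t - 1)*(t + 3)*(t + 2)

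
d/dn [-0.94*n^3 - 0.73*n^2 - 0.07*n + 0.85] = -2.82*n^2 - 1.46*n - 0.07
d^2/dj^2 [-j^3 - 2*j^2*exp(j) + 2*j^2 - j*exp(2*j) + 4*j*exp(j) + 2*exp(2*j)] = -2*j^2*exp(j) - 4*j*exp(2*j) - 4*j*exp(j) - 6*j + 4*exp(2*j) + 4*exp(j) + 4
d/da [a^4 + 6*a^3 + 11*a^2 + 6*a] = 4*a^3 + 18*a^2 + 22*a + 6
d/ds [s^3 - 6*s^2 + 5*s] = 3*s^2 - 12*s + 5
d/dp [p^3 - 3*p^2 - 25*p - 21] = 3*p^2 - 6*p - 25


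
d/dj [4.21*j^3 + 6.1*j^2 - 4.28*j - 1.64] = 12.63*j^2 + 12.2*j - 4.28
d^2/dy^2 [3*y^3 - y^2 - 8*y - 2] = 18*y - 2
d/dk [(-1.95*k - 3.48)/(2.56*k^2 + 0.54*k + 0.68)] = (4.992*k^2 + 17.8176*k + 0.5532)/(6.5536*k^4 + 2.7648*k^3 + 3.7732*k^2 + 0.7344*k + 0.4624)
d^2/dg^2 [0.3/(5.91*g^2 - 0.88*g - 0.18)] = (20.95686*g^2 - 3.12048*g - 0.3*(11.82*g - 0.88)*(23.64*g - 1.76) - 0.63828)/(-5.91*g^2 + 0.88*g + 0.18)^3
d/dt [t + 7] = 1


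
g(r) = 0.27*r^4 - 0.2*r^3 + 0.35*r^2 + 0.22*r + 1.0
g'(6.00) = 216.10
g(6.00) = 321.64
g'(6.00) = 216.10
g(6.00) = 321.64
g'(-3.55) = -58.14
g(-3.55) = 56.46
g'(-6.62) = -344.04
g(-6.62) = 591.46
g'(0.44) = 0.50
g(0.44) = 1.16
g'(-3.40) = -51.54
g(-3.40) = 48.24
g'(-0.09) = 0.15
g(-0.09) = 0.98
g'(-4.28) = -98.44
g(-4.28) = 112.75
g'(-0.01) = 0.21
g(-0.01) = 1.00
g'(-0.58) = -0.60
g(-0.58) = 1.06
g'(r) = 1.08*r^3 - 0.6*r^2 + 0.7*r + 0.22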